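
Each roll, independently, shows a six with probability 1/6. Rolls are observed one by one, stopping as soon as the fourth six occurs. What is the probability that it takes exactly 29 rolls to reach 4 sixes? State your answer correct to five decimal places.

Y = trial on which the fourth success occurs; negative binomial, r=4, p=0.166667.
P(Y=29) = C(28,3) · p^4 · (1−p)^25
= 3276 · 0.0007716 · 0.010483 = 0.0264977

0.02650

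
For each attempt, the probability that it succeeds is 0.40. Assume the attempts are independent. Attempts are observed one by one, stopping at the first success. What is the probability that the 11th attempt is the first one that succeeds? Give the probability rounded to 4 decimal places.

0.0024

Geometric (trials to first success), p = 0.40.
P(Y = 11) = (1−p)^10 · p = 0.0060466 · 0.40 = 0.002419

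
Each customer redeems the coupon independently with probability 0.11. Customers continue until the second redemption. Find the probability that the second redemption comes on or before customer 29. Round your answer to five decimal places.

0.84384

Finishing within 29 customers ⇔ at least 2 successes in the first 29. With X ~ Binomial(29, 0.11), P(Y ≤ 29) = 1 − P(X ≤ 1).
  k=0: C(29,0)·0.11^0·0.89^29 = 0.0340651
  k=1: C(29,1)·0.11^1·0.89^28 = 0.1220987
1 − 0.1561638 = 0.8438362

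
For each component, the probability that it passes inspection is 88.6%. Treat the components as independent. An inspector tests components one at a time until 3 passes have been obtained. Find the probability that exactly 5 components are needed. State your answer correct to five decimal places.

0.05423

Y = trial on which the third success occurs; negative binomial, r=3, p=0.886.
P(Y=5) = C(4,2) · p^3 · (1−p)^2
= 6 · 0.69551 · 0.012996 = 0.0542328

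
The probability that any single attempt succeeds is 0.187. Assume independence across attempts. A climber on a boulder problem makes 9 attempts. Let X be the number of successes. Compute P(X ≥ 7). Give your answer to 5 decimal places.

0.00020

X ~ Binomial(9, 0.187); P(X ≥ 7) = Σ C(9,k) p^k (1−p)^(9−k) over k:
  k=7: C(9,7)·0.187^7·0.813^2 = 0.0001903
  k=8: C(9,8)·0.187^8·0.813^1 = 0.0000109
  k=9: C(9,9)·0.187^9·0.813^0 = 0.0000003
Total = 0.0002015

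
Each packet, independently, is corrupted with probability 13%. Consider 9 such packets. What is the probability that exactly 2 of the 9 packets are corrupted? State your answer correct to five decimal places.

0.22952

X ~ Binomial(n=9, p=0.13).
P(X=2) = C(9,2) · p^2 · (1−p)^7
= 36 · 0.0169 · 0.37725 = 0.2295218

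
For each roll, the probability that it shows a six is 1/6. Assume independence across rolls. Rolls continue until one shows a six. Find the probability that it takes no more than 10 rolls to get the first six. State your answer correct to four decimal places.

Y = number of rolls to the first success; geometric, p = 0.166667.
P(Y ≤ 10) = 1 − (1−p)^10 = 1 − 0.161506 = 0.838494

0.8385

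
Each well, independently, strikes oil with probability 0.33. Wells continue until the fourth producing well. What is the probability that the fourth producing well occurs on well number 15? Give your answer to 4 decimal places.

0.0527

Y = trial on which the fourth success occurs; negative binomial, r=4, p=0.33.
P(Y=15) = C(14,3) · p^4 · (1−p)^11
= 364 · 0.011859 · 0.012213 = 0.052721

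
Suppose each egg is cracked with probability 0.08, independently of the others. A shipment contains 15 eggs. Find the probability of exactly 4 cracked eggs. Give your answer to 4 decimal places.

X ~ Binomial(n=15, p=0.08).
P(X=4) = C(15,4) · p^4 · (1−p)^11
= 1365 · 4.096e-05 · 0.39964 = 0.022344

0.0223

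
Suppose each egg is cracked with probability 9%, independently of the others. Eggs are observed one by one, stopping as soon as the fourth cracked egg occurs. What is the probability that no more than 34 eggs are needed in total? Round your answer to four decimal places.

0.3667

Finishing within 34 eggs ⇔ at least 4 successes in the first 34. With X ~ Binomial(34, 0.09), P(Y ≤ 34) = 1 − P(X ≤ 3).
  k=0: C(34,0)·0.09^0·0.91^34 = 0.040496
  k=1: C(34,1)·0.09^1·0.91^33 = 0.136172
  k=2: C(34,2)·0.09^2·0.91^32 = 0.222215
  k=3: C(34,3)·0.09^3·0.91^31 = 0.234424
1 − 0.633306 = 0.366694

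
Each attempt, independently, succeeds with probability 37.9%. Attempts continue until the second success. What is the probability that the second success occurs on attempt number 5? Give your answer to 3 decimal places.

Y = trial on which the second success occurs; negative binomial, r=2, p=0.379.
P(Y=5) = C(4,1) · p^2 · (1−p)^3
= 4 · 0.14364 · 0.23948 = 0.13760

0.138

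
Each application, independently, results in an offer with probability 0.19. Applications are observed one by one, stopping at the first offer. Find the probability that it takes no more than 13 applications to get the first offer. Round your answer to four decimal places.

0.9354

Y = number of applications to the first success; geometric, p = 0.19.
P(Y ≤ 13) = 1 − (1−p)^13 = 1 − 0.064611 = 0.935389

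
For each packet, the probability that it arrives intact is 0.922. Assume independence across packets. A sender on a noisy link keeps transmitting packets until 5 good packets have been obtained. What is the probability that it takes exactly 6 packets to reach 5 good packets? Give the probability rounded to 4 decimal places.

Y = trial on which the fifth success occurs; negative binomial, r=5, p=0.922.
P(Y=6) = C(5,4) · p^5 · (1−p)^1
= 5 · 0.66628 · 0.078 = 0.259848

0.2598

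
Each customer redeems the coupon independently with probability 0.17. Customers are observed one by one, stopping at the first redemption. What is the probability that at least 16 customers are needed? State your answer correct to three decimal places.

Y = number of customers to the first success; geometric, p = 0.17.
P(Y > 15) = P(first 15 all fail) = (1−p)^15 = 0.06112

0.061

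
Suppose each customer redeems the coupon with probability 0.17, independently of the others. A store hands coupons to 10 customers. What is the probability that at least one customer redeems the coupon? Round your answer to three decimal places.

0.845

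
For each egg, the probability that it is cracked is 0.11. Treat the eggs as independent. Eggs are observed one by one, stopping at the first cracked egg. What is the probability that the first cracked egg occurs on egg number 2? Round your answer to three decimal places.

0.098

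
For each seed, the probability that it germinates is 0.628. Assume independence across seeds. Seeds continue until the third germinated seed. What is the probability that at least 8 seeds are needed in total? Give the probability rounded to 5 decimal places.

Needing more than 7 seeds ⇔ fewer than 3 successes in the first 7. With X ~ Binomial(7, 0.628), P(Y > 7) = P(X ≤ 2).
  k=0: C(7,0)·0.628^0·0.372^7 = 0.0009858
  k=1: C(7,1)·0.628^1·0.372^6 = 0.0116497
  k=2: C(7,2)·0.628^2·0.372^5 = 0.0590002
P(X ≤ 2) = 0.0716357

0.07164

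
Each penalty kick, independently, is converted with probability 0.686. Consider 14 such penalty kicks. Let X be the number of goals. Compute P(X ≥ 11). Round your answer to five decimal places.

X ~ Binomial(14, 0.686); P(X ≥ 11) = Σ C(14,k) p^k (1−p)^(14−k) over k:
  k=11: C(14,11)·0.686^11·0.314^3 = 0.1784250
  k=12: C(14,12)·0.686^12·0.314^2 = 0.0974518
  k=13: C(14,13)·0.686^13·0.314^1 = 0.0327545
  k=14: C(14,14)·0.686^14·0.314^0 = 0.0051114
Total = 0.3137427

0.31374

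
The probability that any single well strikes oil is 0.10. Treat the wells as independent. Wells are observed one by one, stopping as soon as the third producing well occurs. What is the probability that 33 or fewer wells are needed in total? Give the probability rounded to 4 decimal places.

0.6543

Finishing within 33 wells ⇔ at least 3 successes in the first 33. With X ~ Binomial(33, 0.10), P(Y ≤ 33) = 1 − P(X ≤ 2).
  k=0: C(33,0)·0.10^0·0.90^33 = 0.030903
  k=1: C(33,1)·0.10^1·0.90^32 = 0.113312
  k=2: C(33,2)·0.10^2·0.90^31 = 0.201443
1 − 0.345658 = 0.654342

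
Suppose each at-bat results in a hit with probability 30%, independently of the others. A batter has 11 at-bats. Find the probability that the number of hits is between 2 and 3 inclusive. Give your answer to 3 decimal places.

X ~ Binomial(11, 0.30); P(2 ≤ X ≤ 3) = Σ C(11,k) p^k (1−p)^(11−k) over k:
  k=2: C(11,2)·0.30^2·0.70^9 = 0.19975
  k=3: C(11,3)·0.30^3·0.70^8 = 0.25682
Total = 0.45657

0.457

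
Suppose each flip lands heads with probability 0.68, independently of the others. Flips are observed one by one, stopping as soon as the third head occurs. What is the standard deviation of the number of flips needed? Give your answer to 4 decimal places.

1.4409

Y = total flips until the third success; negative binomial with r=3, p=0.68.
SD(Y) = √[r(1−p)/p²] = √(2.076125) = 1.440876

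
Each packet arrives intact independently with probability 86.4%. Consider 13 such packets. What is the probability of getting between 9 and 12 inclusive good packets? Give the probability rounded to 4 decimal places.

0.8273

X ~ Binomial(13, 0.864); P(9 ≤ X ≤ 12) = Σ C(13,k) p^k (1−p)^(13−k) over k:
  k=9: C(13,9)·0.864^9·0.136^4 = 0.065627
  k=10: C(13,10)·0.864^10·0.136^3 = 0.166771
  k=11: C(13,11)·0.864^11·0.136^2 = 0.288951
  k=12: C(13,12)·0.864^12·0.136^1 = 0.305948
Total = 0.827297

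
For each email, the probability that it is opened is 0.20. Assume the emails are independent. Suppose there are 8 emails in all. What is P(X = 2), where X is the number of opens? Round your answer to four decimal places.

0.2936

X ~ Binomial(n=8, p=0.20).
P(X=2) = C(8,2) · p^2 · (1−p)^6
= 28 · 0.04 · 0.26214 = 0.293601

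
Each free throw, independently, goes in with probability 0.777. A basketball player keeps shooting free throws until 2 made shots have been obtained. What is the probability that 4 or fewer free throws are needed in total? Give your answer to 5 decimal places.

Finishing within 4 free throws ⇔ at least 2 successes in the first 4. With X ~ Binomial(4, 0.777), P(Y ≤ 4) = 1 − P(X ≤ 1).
  k=0: C(4,0)·0.777^0·0.223^4 = 0.0024730
  k=1: C(4,1)·0.777^1·0.223^3 = 0.0344664
1 − 0.0369393 = 0.9630607

0.96306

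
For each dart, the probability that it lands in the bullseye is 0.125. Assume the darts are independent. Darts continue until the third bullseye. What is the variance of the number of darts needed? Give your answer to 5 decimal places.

168.00000

Y = total darts until the third success; negative binomial with r=3, p=0.125.
Var(Y) = r(1−p)/p² = 3·0.875 / 0.125² = 168.0000000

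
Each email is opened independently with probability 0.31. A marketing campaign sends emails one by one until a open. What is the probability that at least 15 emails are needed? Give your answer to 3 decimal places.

0.006

Y = number of emails to the first success; geometric, p = 0.31.
P(Y > 14) = P(first 14 all fail) = (1−p)^14 = 0.00554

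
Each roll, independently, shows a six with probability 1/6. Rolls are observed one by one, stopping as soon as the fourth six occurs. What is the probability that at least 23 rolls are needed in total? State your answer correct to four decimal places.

0.4884

Needing more than 22 rolls ⇔ fewer than 4 successes in the first 22. With X ~ Binomial(22, 0.166667), P(Y > 22) = P(X ≤ 3).
  k=0: C(22,0)·0.166667^0·0.833333^22 = 0.018114
  k=1: C(22,1)·0.166667^1·0.833333^21 = 0.079701
  k=2: C(22,2)·0.166667^2·0.833333^20 = 0.167373
  k=3: C(22,3)·0.166667^3·0.833333^19 = 0.223164
P(X ≤ 3) = 0.488351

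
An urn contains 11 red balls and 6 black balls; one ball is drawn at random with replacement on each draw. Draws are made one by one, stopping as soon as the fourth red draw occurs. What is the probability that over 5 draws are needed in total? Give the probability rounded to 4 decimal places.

Needing more than 5 draws ⇔ fewer than 4 successes in the first 5. With X ~ Binomial(5, 0.647059), P(Y > 5) = P(X ≤ 3).
  k=0: C(5,0)·0.647059^0·0.352941^5 = 0.005477
  k=1: C(5,1)·0.647059^1·0.352941^4 = 0.050202
  k=2: C(5,2)·0.647059^2·0.352941^3 = 0.184075
  k=3: C(5,3)·0.647059^3·0.352941^2 = 0.337471
P(X ≤ 3) = 0.577224

0.5772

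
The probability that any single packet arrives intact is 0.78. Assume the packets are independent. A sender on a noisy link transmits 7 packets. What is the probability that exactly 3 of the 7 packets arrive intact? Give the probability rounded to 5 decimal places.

0.03891

X ~ Binomial(n=7, p=0.78).
P(X=3) = C(7,3) · p^3 · (1−p)^4
= 35 · 0.47455 · 0.0023426 = 0.0389083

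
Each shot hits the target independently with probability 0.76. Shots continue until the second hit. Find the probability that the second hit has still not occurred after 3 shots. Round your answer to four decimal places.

0.1452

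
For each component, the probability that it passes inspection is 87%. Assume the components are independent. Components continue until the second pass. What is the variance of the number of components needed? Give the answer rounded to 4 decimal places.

Y = total components until the second success; negative binomial with r=2, p=0.87.
Var(Y) = r(1−p)/p² = 2·0.13 / 0.87² = 0.343506

0.3435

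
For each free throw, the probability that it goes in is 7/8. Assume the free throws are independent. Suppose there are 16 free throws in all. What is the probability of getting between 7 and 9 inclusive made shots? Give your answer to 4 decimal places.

0.0019

X ~ Binomial(16, 0.875); P(7 ≤ X ≤ 9) = Σ C(16,k) p^k (1−p)^(16−k) over k:
  k=7: C(16,7)·0.875^7·0.125^9 = 0.000033
  k=8: C(16,8)·0.875^8·0.125^8 = 0.000264
  k=9: C(16,9)·0.875^9·0.125^7 = 0.001640
Total = 0.001937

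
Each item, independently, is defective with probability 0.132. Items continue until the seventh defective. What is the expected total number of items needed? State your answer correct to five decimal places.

53.03030

Y = total items until the seventh success; negative binomial with r=7, p=0.132.
E[Y] = r / p = 7 / 0.132 = 53.0303030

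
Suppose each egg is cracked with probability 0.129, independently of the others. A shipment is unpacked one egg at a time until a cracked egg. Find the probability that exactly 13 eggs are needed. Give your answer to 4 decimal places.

Geometric (trials to first success), p = 0.129.
P(Y = 13) = (1−p)^12 · p = 0.19064 · 0.129 = 0.024593

0.0246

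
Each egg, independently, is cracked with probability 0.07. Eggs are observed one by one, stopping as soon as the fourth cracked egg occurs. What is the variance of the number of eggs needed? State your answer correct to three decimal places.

759.184

Y = total eggs until the fourth success; negative binomial with r=4, p=0.07.
Var(Y) = r(1−p)/p² = 4·0.93 / 0.07² = 759.18367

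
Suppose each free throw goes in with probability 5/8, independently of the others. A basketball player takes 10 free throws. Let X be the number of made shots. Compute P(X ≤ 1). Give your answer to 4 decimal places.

0.0010

X ~ Binomial(10, 0.625); P(X ≤ 1) = Σ C(10,k) p^k (1−p)^(10−k) over k:
  k=0: C(10,0)·0.625^0·0.375^10 = 0.000055
  k=1: C(10,1)·0.625^1·0.375^9 = 0.000917
Total = 0.000972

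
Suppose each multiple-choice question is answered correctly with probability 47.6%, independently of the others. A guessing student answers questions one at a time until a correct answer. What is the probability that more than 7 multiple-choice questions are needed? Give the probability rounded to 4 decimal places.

Y = number of multiple-choice questions to the first success; geometric, p = 0.476.
P(Y > 7) = P(first 7 all fail) = (1−p)^7 = 0.010847

0.0108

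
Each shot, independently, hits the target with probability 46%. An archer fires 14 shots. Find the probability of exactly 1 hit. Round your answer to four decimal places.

X ~ Binomial(n=14, p=0.46).
P(X=1) = C(14,1) · p^1 · (1−p)^13
= 14 · 0.46 · 0.00033199 = 0.002138

0.0021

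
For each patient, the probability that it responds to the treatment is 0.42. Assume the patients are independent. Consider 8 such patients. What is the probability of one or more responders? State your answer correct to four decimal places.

0.9872

P(at least one) = 1 − P(none) = 1 − (1 − 0.42)^8
= 1 − 0.012806 = 0.987194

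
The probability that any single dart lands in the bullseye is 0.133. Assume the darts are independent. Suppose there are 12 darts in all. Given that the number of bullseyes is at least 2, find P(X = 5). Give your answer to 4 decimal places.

0.0249

X ~ Binomial(12, 0.133). Want P(X=5 | X≥2) = P(X=5) / P(X≥2).
P(X=5) = C(12,5)·0.133^5·0.867^7 = 0.012137
P(X≥2) = 1 − 0.180397 − 0.332080 = 0.487523
Ratio = 0.012137 / 0.487523 = 0.024896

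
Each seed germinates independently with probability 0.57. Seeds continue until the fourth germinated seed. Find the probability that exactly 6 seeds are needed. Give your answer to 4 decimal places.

0.1952

Y = trial on which the fourth success occurs; negative binomial, r=4, p=0.57.
P(Y=6) = C(5,3) · p^4 · (1−p)^2
= 10 · 0.10556 · 0.1849 = 0.195180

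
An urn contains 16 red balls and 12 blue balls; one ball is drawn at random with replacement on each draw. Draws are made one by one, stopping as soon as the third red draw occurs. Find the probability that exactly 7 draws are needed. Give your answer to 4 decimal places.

0.0944

Y = trial on which the third success occurs; negative binomial, r=3, p=0.571429.
P(Y=7) = C(6,2) · p^3 · (1−p)^4
= 15 · 0.18659 · 0.033736 = 0.094421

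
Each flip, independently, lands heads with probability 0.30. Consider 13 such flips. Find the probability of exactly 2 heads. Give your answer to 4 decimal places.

0.1388

X ~ Binomial(n=13, p=0.30).
P(X=2) = C(13,2) · p^2 · (1−p)^11
= 78 · 0.09 · 0.019773 = 0.138808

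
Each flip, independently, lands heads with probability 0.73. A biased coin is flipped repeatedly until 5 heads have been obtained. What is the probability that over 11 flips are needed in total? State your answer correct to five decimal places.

0.01186

Needing more than 11 flips ⇔ fewer than 5 successes in the first 11. With X ~ Binomial(11, 0.73), P(Y > 11) = P(X ≤ 4).
  k=0: C(11,0)·0.73^0·0.27^11 = 0.0000006
  k=1: C(11,1)·0.73^1·0.27^10 = 0.0000165
  k=2: C(11,2)·0.73^2·0.27^9 = 0.0002235
  k=3: C(11,3)·0.73^3·0.27^8 = 0.0018129
  k=4: C(11,4)·0.73^4·0.27^7 = 0.0098028
P(X ≤ 4) = 0.0118563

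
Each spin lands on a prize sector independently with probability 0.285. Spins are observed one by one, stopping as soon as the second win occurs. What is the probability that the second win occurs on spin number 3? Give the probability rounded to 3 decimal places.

Y = trial on which the second success occurs; negative binomial, r=2, p=0.285.
P(Y=3) = C(2,1) · p^2 · (1−p)^1
= 2 · 0.081225 · 0.715 = 0.11615

0.116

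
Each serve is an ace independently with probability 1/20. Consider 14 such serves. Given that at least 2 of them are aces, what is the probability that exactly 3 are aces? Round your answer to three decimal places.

0.169

X ~ Binomial(14, 0.05). Want P(X=3 | X≥2) = P(X=3) / P(X≥2).
P(X=3) = C(14,3)·0.05^3·0.95^11 = 0.02588
P(X≥2) = 1 − 0.48767 − 0.35934 = 0.15299
Ratio = 0.02588 / 0.15299 = 0.16917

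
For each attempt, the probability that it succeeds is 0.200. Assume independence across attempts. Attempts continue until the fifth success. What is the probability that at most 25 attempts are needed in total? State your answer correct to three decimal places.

0.579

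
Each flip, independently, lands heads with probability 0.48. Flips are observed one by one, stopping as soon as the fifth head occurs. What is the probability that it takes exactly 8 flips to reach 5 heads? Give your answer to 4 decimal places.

0.1254

Y = trial on which the fifth success occurs; negative binomial, r=5, p=0.48.
P(Y=8) = C(7,4) · p^5 · (1−p)^3
= 35 · 0.02548 · 0.14061 = 0.125396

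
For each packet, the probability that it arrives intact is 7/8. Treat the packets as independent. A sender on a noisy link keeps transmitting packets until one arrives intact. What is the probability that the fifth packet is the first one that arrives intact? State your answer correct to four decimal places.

Geometric (trials to first success), p = 0.875.
P(Y = 5) = (1−p)^4 · p = 0.00024414 · 0.875 = 0.000214

0.0002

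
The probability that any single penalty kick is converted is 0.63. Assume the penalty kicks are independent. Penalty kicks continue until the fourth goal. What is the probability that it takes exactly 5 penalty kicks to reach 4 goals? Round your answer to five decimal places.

Y = trial on which the fourth success occurs; negative binomial, r=4, p=0.63.
P(Y=5) = C(4,3) · p^4 · (1−p)^1
= 4 · 0.15753 · 0.37 = 0.2331438

0.23314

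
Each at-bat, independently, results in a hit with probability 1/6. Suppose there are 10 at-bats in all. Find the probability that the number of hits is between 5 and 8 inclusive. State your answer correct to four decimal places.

0.0155

X ~ Binomial(10, 0.166667); P(5 ≤ X ≤ 8) = Σ C(10,k) p^k (1−p)^(10−k) over k:
  k=5: C(10,5)·0.166667^5·0.833333^5 = 0.013024
  k=6: C(10,6)·0.166667^6·0.833333^4 = 0.002171
  k=7: C(10,7)·0.166667^7·0.833333^3 = 0.000248
  k=8: C(10,8)·0.166667^8·0.833333^2 = 0.000019
Total = 0.015461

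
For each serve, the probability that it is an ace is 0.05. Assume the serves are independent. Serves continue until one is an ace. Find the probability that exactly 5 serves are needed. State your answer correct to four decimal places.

Geometric (trials to first success), p = 0.05.
P(Y = 5) = (1−p)^4 · p = 0.81451 · 0.05 = 0.040725

0.0407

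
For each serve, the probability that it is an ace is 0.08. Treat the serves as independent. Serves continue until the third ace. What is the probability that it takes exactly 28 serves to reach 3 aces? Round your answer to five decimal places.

0.02235

Y = trial on which the third success occurs; negative binomial, r=3, p=0.08.
P(Y=28) = C(27,2) · p^3 · (1−p)^25
= 351 · 0.000512 · 0.12436 = 0.0223498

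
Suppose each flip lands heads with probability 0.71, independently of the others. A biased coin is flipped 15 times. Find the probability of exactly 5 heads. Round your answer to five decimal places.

X ~ Binomial(n=15, p=0.71).
P(X=5) = C(15,5) · p^5 · (1−p)^10
= 3003 · 0.18042 · 4.2071e-06 = 0.0022794

0.00228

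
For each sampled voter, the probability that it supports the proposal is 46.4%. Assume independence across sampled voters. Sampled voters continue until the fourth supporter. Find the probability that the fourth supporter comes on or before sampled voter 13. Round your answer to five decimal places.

0.92277

Finishing within 13 sampled voters ⇔ at least 4 successes in the first 13. With X ~ Binomial(13, 0.464), P(Y ≤ 13) = 1 − P(X ≤ 3).
  k=0: C(13,0)·0.464^0·0.536^13 = 0.0003014
  k=1: C(13,1)·0.464^1·0.536^12 = 0.0033919
  k=2: C(13,2)·0.464^2·0.536^11 = 0.0176175
  k=3: C(13,3)·0.464^3·0.536^10 = 0.0559201
1 − 0.0772308 = 0.9227692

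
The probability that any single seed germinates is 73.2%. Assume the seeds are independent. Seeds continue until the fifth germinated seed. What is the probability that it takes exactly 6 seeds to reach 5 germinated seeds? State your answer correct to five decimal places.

Y = trial on which the fifth success occurs; negative binomial, r=5, p=0.732.
P(Y=6) = C(5,4) · p^5 · (1−p)^1
= 5 · 0.21016 · 0.268 = 0.2816179

0.28162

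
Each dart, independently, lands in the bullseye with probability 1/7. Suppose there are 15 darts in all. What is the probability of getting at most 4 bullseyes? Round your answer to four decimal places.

0.9484

X ~ Binomial(15, 0.142857); P(X ≤ 4) = Σ C(15,k) p^k (1−p)^(15−k) over k:
  k=0: C(15,0)·0.142857^0·0.857143^15 = 0.099037
  k=1: C(15,1)·0.142857^1·0.857143^14 = 0.247593
  k=2: C(15,2)·0.142857^2·0.857143^13 = 0.288858
  k=3: C(15,3)·0.142857^3·0.857143^12 = 0.208620
  k=4: C(15,4)·0.142857^4·0.857143^11 = 0.104310
Total = 0.948418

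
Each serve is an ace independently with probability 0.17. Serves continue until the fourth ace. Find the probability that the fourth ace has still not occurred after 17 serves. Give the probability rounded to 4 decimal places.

0.6749

Needing more than 17 serves ⇔ fewer than 4 successes in the first 17. With X ~ Binomial(17, 0.17), P(Y > 17) = P(X ≤ 3).
  k=0: C(17,0)·0.17^0·0.83^17 = 0.042104
  k=1: C(17,1)·0.17^1·0.83^16 = 0.146605
  k=2: C(17,2)·0.17^2·0.83^15 = 0.240219
  k=3: C(17,3)·0.17^3·0.83^14 = 0.246008
P(X ≤ 3) = 0.674936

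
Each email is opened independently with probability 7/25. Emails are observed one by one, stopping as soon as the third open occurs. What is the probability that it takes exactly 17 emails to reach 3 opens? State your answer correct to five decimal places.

0.02650

Y = trial on which the third success occurs; negative binomial, r=3, p=0.28.
P(Y=17) = C(16,2) · p^3 · (1−p)^14
= 120 · 0.021952 · 0.010061 = 0.0265039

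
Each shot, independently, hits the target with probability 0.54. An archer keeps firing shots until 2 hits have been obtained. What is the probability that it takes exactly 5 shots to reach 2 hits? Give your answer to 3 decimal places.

Y = trial on which the second success occurs; negative binomial, r=2, p=0.54.
P(Y=5) = C(4,1) · p^2 · (1−p)^3
= 4 · 0.2916 · 0.097336 = 0.11353

0.114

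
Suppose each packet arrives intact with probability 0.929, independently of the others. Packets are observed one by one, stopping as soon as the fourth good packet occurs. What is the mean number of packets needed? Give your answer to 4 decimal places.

4.3057

Y = total packets until the fourth success; negative binomial with r=4, p=0.929.
E[Y] = r / p = 4 / 0.929 = 4.305705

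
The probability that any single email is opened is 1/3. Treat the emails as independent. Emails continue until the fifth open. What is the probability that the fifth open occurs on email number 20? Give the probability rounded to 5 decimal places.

Y = trial on which the fifth success occurs; negative binomial, r=5, p=0.333333.
P(Y=20) = C(19,4) · p^5 · (1−p)^15
= 3876 · 0.0041152 · 0.0022837 = 0.0364258

0.03643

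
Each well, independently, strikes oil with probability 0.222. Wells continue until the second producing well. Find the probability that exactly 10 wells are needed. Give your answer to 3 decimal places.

Y = trial on which the second success occurs; negative binomial, r=2, p=0.222.
P(Y=10) = C(9,1) · p^2 · (1−p)^8
= 9 · 0.049284 · 0.13423 = 0.05954

0.060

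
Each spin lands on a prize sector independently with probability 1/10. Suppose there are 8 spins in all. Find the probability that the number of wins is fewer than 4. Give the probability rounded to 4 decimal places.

0.9950

X ~ Binomial(8, 0.10); P(X ≤ 3) = Σ C(8,k) p^k (1−p)^(8−k) over k:
  k=0: C(8,0)·0.10^0·0.90^8 = 0.430467
  k=1: C(8,1)·0.10^1·0.90^7 = 0.382638
  k=2: C(8,2)·0.10^2·0.90^6 = 0.148803
  k=3: C(8,3)·0.10^3·0.90^5 = 0.033067
Total = 0.994976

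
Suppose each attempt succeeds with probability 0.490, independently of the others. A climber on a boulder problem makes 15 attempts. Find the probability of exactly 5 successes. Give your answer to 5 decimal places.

X ~ Binomial(n=15, p=0.49).
P(X=5) = C(15,5) · p^5 · (1−p)^10
= 3003 · 0.028248 · 0.0011904 = 0.1009805

0.10098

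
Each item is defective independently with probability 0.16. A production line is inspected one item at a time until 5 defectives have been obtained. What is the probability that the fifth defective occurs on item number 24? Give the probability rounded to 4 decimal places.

0.0338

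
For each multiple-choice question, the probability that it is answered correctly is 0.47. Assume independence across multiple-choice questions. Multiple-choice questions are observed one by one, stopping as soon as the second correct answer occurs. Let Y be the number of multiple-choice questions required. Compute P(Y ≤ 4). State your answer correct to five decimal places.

0.64121

Finishing within 4 multiple-choice questions ⇔ at least 2 successes in the first 4. With X ~ Binomial(4, 0.47), P(Y ≤ 4) = 1 − P(X ≤ 1).
  k=0: C(4,0)·0.47^0·0.53^4 = 0.0789048
  k=1: C(4,1)·0.47^1·0.53^3 = 0.2798888
1 − 0.3587936 = 0.6412064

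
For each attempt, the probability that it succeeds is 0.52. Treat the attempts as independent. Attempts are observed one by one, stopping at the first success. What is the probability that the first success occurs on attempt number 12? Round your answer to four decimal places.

Geometric (trials to first success), p = 0.52.
P(Y = 12) = (1−p)^11 · p = 0.00031164 · 0.52 = 0.000162

0.0002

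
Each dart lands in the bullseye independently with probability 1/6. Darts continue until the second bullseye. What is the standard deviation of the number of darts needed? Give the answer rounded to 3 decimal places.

Y = total darts until the second success; negative binomial with r=2, p=0.166667.
SD(Y) = √[r(1−p)/p²] = √(60.00000) = 7.74597

7.746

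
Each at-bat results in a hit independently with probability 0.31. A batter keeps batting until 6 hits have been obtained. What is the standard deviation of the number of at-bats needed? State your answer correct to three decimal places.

6.564

Y = total at-bats until the sixth success; negative binomial with r=6, p=0.31.
SD(Y) = √[r(1−p)/p²] = √(43.08012) = 6.56355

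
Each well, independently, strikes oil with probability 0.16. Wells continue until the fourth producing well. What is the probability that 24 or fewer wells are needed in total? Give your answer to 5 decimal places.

Finishing within 24 wells ⇔ at least 4 successes in the first 24. With X ~ Binomial(24, 0.16), P(Y ≤ 24) = 1 − P(X ≤ 3).
  k=0: C(24,0)·0.16^0·0.84^24 = 0.0152301
  k=1: C(24,1)·0.16^1·0.84^23 = 0.0696233
  k=2: C(24,2)·0.16^2·0.84^22 = 0.1525083
  k=3: C(24,3)·0.16^3·0.84^21 = 0.2130274
1 − 0.4503891 = 0.5496109

0.54961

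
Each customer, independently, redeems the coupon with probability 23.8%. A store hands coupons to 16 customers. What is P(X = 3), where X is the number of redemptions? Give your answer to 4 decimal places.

0.2205

X ~ Binomial(n=16, p=0.238).
P(X=3) = C(16,3) · p^3 · (1−p)^13
= 560 · 0.013481 · 0.029202 = 0.220462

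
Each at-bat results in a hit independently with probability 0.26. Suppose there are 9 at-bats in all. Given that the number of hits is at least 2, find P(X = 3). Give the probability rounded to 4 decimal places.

0.3353

X ~ Binomial(9, 0.26). Want P(X=3 | X≥2) = P(X=3) / P(X≥2).
P(X=3) = C(9,3)·0.26^3·0.74^6 = 0.242432
P(X≥2) = 1 − 0.066540 − 0.210412 = 0.723048
Ratio = 0.242432 / 0.723048 = 0.335291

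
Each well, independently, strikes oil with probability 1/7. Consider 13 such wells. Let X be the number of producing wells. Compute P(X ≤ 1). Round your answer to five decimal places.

X ~ Binomial(13, 0.142857); P(X ≤ 1) = Σ C(13,k) p^k (1−p)^(13−k) over k:
  k=0: C(13,0)·0.142857^0·0.857143^13 = 0.1348006
  k=1: C(13,1)·0.142857^1·0.857143^12 = 0.2920679
Total = 0.4268685

0.42687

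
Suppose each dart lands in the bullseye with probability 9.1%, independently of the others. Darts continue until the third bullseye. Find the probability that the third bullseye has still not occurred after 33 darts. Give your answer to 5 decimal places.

0.41178

Needing more than 33 darts ⇔ fewer than 3 successes in the first 33. With X ~ Binomial(33, 0.091), P(Y > 33) = P(X ≤ 2).
  k=0: C(33,0)·0.091^0·0.909^33 = 0.0429149
  k=1: C(33,1)·0.091^1·0.909^32 = 0.1417750
  k=2: C(33,2)·0.091^2·0.909^31 = 0.2270895
P(X ≤ 2) = 0.4117794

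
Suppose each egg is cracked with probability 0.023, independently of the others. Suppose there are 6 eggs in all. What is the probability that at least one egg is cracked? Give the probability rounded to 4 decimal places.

P(at least one) = 1 − P(none) = 1 − (1 − 0.023)^6
= 1 − 0.869696 = 0.130304

0.1303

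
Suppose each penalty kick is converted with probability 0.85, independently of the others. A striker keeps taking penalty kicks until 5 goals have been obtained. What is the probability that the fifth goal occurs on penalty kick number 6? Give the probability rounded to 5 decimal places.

Y = trial on which the fifth success occurs; negative binomial, r=5, p=0.85.
P(Y=6) = C(5,4) · p^5 · (1−p)^1
= 5 · 0.44371 · 0.15 = 0.3327790

0.33278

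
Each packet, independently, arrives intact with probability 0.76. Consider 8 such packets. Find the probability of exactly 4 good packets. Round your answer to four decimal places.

X ~ Binomial(n=8, p=0.76).
P(X=4) = C(8,4) · p^4 · (1−p)^4
= 70 · 0.33362 · 0.0033178 = 0.077481

0.0775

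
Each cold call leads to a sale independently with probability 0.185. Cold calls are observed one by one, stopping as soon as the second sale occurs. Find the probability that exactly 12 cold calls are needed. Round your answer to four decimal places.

Y = trial on which the second success occurs; negative binomial, r=2, p=0.185.
P(Y=12) = C(11,1) · p^2 · (1−p)^10
= 11 · 0.034225 · 0.12929 = 0.048676

0.0487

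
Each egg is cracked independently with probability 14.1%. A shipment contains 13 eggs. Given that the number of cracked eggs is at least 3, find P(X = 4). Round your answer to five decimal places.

X ~ Binomial(13, 0.141). Want P(X=4 | X≥3) = P(X=4) / P(X≥3).
P(X=4) = C(13,4)·0.141^4·0.859^9 = 0.0719649
P(X≥3) = 1 − 0.1386472 − 0.2958560 − 0.2913786 = 0.2741182
Ratio = 0.0719649 / 0.2741182 = 0.2625325

0.26253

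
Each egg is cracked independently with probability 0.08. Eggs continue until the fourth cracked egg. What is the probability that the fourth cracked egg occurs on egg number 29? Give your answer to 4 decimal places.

0.0167

Y = trial on which the fourth success occurs; negative binomial, r=4, p=0.08.
P(Y=29) = C(28,3) · p^4 · (1−p)^25
= 3276 · 4.096e-05 · 0.12436 = 0.016688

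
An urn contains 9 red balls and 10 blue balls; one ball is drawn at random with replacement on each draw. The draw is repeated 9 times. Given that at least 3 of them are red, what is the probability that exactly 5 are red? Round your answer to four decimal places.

0.2616

X ~ Binomial(9, 0.473684). Want P(X=5 | X≥3) = P(X=5) / P(X≥3).
P(X=5) = C(9,5)·0.473684^5·0.526316^4 = 0.230569
P(X≥3) = 1 − 0.003099 − 0.025102 − 0.090366 = 0.881433
Ratio = 0.230569 / 0.881433 = 0.261584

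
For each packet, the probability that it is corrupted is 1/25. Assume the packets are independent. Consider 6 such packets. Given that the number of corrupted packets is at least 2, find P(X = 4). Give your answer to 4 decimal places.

0.0016

X ~ Binomial(6, 0.04). Want P(X=4 | X≥2) = P(X=4) / P(X≥2).
P(X=4) = C(6,4)·0.04^4·0.96^2 = 0.000035
P(X≥2) = 1 − 0.782758 − 0.195689 = 0.021553
Ratio = 0.000035 / 0.021553 = 0.001642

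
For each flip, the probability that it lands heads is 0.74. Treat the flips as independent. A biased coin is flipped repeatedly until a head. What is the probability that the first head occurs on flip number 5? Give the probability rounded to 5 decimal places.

Geometric (trials to first success), p = 0.74.
P(Y = 5) = (1−p)^4 · p = 0.0045698 · 0.74 = 0.0033816

0.00338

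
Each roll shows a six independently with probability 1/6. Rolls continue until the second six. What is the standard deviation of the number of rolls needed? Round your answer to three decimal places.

7.746

Y = total rolls until the second success; negative binomial with r=2, p=0.166667.
SD(Y) = √[r(1−p)/p²] = √(60.00000) = 7.74597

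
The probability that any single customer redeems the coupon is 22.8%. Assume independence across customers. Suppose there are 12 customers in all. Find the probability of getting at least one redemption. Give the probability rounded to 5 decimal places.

0.95519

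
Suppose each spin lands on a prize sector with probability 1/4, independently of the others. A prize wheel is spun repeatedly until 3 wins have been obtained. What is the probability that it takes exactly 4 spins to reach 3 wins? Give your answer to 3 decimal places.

Y = trial on which the third success occurs; negative binomial, r=3, p=0.25.
P(Y=4) = C(3,2) · p^3 · (1−p)^1
= 3 · 0.015625 · 0.75 = 0.03516

0.035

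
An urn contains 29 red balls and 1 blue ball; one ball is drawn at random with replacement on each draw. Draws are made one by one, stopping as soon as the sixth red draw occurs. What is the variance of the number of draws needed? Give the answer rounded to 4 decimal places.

0.2140

Y = total draws until the sixth success; negative binomial with r=6, p=0.966667.
Var(Y) = r(1−p)/p² = 6·0.033333 / 0.966667² = 0.214031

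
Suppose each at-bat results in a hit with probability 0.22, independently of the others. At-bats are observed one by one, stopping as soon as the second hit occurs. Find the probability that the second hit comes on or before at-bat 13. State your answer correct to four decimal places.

Finishing within 13 at-bats ⇔ at least 2 successes in the first 13. With X ~ Binomial(13, 0.22), P(Y ≤ 13) = 1 − P(X ≤ 1).
  k=0: C(13,0)·0.22^0·0.78^13 = 0.039558
  k=1: C(13,1)·0.22^1·0.78^12 = 0.145045
1 − 0.184602 = 0.815398

0.8154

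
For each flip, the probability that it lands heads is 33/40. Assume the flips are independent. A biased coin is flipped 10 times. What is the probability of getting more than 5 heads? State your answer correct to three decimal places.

X ~ Binomial(10, 0.825); P(X ≥ 6) = Σ C(10,k) p^k (1−p)^(10−k) over k:
  k=6: C(10,6)·0.825^6·0.175^4 = 0.06210
  k=7: C(10,7)·0.825^7·0.175^3 = 0.16729
  k=8: C(10,8)·0.825^8·0.175^2 = 0.29575
  k=9: C(10,9)·0.825^9·0.175^1 = 0.30983
  k=10: C(10,10)·0.825^10·0.175^0 = 0.14606
Total = 0.98103

0.981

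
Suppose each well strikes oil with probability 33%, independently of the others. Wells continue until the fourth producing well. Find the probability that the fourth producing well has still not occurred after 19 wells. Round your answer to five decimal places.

Needing more than 19 wells ⇔ fewer than 4 successes in the first 19. With X ~ Binomial(19, 0.33), P(Y > 19) = P(X ≤ 3).
  k=0: C(19,0)·0.33^0·0.67^19 = 0.0004959
  k=1: C(19,1)·0.33^1·0.67^18 = 0.0046410
  k=2: C(19,2)·0.33^2·0.67^17 = 0.0205729
  k=3: C(19,3)·0.33^3·0.67^16 = 0.0574199
P(X ≤ 3) = 0.0831298

0.08313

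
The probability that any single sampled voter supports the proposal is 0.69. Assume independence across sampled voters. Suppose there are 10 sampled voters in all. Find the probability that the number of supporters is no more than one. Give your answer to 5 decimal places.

0.00019

X ~ Binomial(10, 0.69); P(X ≤ 1) = Σ C(10,k) p^k (1−p)^(10−k) over k:
  k=0: C(10,0)·0.69^0·0.31^10 = 0.0000082
  k=1: C(10,1)·0.69^1·0.31^9 = 0.0001824
Total = 0.0001906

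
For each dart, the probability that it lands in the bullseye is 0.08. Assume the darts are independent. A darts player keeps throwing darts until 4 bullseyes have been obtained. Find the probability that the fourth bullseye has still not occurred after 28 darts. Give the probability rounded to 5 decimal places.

Needing more than 28 darts ⇔ fewer than 4 successes in the first 28. With X ~ Binomial(28, 0.08), P(Y > 28) = P(X ≤ 3).
  k=0: C(28,0)·0.08^0·0.92^28 = 0.0968410
  k=1: C(28,1)·0.08^1·0.92^27 = 0.2357867
  k=2: C(28,2)·0.08^2·0.92^26 = 0.2767931
  k=3: C(28,3)·0.08^3·0.92^25 = 0.2085977
P(X ≤ 3) = 0.8180185

0.81802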